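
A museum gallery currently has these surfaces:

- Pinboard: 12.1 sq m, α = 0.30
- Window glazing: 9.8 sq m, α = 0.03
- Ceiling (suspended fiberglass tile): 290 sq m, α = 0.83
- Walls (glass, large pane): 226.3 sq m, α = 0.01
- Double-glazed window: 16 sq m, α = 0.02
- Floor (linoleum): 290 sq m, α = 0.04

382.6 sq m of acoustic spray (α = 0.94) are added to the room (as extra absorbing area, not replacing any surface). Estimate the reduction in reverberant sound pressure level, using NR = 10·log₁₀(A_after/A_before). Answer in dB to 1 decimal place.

3.8 dB

A_before = Σ Sᵢαᵢ = 12.1×0.30 + 9.8×0.03 + 290×0.83 + 226.3×0.01 + 16×0.02 + 290×0.04 = 258.807 sabins.
Treatment contributes 382.6·0.94 = 359.644 sabins.
A_after = 258.807 + 359.644 = 618.451 sabins.
Reduction = 10 log₁₀(A_after/A_before) = 10 log₁₀(2.3896) = 3.8 dB.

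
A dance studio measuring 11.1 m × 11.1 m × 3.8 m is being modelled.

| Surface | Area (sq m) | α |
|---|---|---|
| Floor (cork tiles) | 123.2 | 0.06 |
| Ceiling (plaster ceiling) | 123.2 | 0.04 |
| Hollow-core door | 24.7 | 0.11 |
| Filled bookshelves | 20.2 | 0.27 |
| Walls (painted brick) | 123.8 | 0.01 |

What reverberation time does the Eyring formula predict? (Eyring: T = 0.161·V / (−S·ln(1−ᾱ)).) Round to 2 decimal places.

3.38 seconds

Total surface area S = 123.2 + 123.2 + 24.7 + 20.2 + 123.8 = 415.1 sq m.
Absorption A = 123.2·0.06 + 123.2·0.04 + 24.7·0.11 + 20.2·0.27 + 123.8·0.01 = 21.729 sabins.
ᾱ = 21.729 / 415.1 = 0.0523.
Eyring denominator: −S ln(1−ᾱ) = 22.298.
V = 11.1 × 11.1 × 3.8 = 468.198 m³.
T = 0.161·V/[−S·ln(1−ᾱ)] = 0.161·468.198/22.298 = 3.38 s.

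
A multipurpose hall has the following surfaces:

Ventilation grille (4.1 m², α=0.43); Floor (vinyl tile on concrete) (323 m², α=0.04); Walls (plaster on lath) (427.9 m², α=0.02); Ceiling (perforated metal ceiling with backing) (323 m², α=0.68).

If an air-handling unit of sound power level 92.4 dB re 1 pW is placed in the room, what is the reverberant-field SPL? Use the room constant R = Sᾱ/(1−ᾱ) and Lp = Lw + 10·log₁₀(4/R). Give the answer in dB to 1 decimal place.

A = 242.881 sabins; S = 1078.0 m².
ᾱ = 0.2253, so room constant R = A/(1−ᾱ) = 313.516 m².
Lp = Lw + 10 log₁₀(4/R) = 92.4 -18.94 = 73.5 dB.

73.5 dB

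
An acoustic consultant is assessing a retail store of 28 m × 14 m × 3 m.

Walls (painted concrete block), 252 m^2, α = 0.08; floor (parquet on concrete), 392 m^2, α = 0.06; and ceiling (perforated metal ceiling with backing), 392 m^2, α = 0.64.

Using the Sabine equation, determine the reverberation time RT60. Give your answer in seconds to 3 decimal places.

0.643 s

Equivalent absorption area: A = 252×0.08 + 392×0.06 + 392×0.64 = 294.560 m^2.
V = 28·14·3 = 1176 m³.
Sabine: RT60 = 0.161 × 1176 / 294.560 = 0.643 s.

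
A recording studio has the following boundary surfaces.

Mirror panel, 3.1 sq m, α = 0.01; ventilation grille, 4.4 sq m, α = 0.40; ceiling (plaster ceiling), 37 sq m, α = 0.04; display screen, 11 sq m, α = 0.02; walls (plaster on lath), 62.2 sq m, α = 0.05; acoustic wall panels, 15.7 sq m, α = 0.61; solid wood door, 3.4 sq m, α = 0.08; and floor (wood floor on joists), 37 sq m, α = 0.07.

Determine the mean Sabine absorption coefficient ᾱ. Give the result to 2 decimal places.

0.11

Total surface area S = 173.8 sq m.
A = 3.1*0.01 + 4.4*0.40 + 37*0.04 + 11*0.02 + 62.2*0.05 + 15.7*0.61 + 3.4*0.08 + 37*0.07 = 19.040 sabins.
ᾱ = 19.040 / 173.8 = 0.11.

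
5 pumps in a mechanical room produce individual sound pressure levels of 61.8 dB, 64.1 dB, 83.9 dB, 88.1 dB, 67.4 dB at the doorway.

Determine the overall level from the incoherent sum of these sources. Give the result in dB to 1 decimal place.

Converting to relative power and adding: 10^(61.8/10) + 10^(64.1/10) + 10^(83.9/10) + 10^(88.1/10) + 10^(67.4/10) = 9.007e+08.
Back to dB: 10·log₁₀ Σ = 89.5 dB.

89.5 dB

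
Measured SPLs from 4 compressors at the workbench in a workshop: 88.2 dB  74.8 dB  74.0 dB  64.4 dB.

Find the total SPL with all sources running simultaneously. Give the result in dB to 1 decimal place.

Σ 10^(Lᵢ/10) = 7.188e+08.
L_total = 10·log₁₀(7.188e+08) = 88.6 dB.

88.6 dB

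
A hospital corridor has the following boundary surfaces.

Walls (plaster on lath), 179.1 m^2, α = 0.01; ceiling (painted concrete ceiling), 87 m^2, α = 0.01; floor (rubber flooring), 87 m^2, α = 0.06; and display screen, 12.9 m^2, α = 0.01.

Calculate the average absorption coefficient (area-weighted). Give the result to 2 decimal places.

S = Σ Sᵢ = 179.1 + 87 + 87 + 12.9 = 366.0 m^2.
Σ(Sᵢαᵢ) = 179.1·0.01 + 87·0.01 + 87·0.06 + 12.9·0.01 = 8.010.
ᾱ = 8.010 / 366.0 = 0.02.

0.02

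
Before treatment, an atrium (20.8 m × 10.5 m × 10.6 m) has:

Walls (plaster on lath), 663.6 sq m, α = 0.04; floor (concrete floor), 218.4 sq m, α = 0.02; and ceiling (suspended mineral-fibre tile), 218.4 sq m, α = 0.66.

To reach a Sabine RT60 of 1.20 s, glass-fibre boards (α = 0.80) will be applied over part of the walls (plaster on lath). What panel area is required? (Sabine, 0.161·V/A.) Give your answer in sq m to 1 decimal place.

178.3

Total absorption A₁ = 663.6·0.04 + 218.4·0.02 + 218.4·0.66
  = 26.544 + 4.368 + 144.144 = 175.056 sq m sabins.
Required A₂ = 0.161·2315.04/1.20 = 310.601 sabins.
Absorption to add: 310.601 − 175.056 = 135.545 sabins.
Each sq m of panel replacing the walls (plaster on lath) adds (0.80 − 0.04) = 0.76 sabins.
Panel area = 135.545 / 0.76 = 178.3 sq m.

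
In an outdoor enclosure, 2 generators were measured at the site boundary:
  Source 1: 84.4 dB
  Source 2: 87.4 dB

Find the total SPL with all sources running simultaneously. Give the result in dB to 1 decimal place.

Σ 10^(Lᵢ/10) = 8.25e+08.
Combined level = 10 log₁₀(8.25e+08) = 89.2 dB.

89.2 dB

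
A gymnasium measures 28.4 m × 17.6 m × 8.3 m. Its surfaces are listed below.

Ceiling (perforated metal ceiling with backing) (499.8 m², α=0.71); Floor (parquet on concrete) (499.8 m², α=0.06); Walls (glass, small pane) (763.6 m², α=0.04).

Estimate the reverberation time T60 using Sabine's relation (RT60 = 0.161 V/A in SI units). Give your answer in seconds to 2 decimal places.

1.61 sec

Summing Sᵢαᵢ: 354.858 + 29.988 + 30.544 → A = 415.390 sabins.
Volume V = 28.4 × 17.6 × 8.3 = 4148.672 m³.
T = 0.161 V/A = 0.161·4148.672/415.390 = 1.61 s.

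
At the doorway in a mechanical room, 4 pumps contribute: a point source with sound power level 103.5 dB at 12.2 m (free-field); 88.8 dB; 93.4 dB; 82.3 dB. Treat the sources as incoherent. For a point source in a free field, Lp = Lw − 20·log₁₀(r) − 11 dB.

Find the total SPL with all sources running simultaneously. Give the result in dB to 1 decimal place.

Source at 12.2 m: Lp = 103.5 − 20·log₁₀(12.2) − 11 = 70.8 dB.
Σ 10^(Lᵢ/10) = 3.128e+09.
L_total = 10·log₁₀(3.128e+09) = 95.0 dB.

95.0 dB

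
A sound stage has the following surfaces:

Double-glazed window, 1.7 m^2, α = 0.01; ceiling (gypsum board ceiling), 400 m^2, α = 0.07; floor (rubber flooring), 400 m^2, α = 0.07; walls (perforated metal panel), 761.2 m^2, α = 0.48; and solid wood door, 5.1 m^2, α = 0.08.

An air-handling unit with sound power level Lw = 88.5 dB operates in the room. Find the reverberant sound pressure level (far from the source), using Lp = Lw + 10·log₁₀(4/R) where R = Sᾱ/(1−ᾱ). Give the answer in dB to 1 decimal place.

66.9 dB

A = 421.801 sabins; S = 1568.0 m^2.
ᾱ = 421.801/1568.0 = 0.2690; R = Sᾱ/(1−ᾱ) = 421.801/(1−0.2690) = 577.019 m^2.
Lp = Lw + 10 log₁₀(4/R) = 88.5 -21.59 = 66.9 dB.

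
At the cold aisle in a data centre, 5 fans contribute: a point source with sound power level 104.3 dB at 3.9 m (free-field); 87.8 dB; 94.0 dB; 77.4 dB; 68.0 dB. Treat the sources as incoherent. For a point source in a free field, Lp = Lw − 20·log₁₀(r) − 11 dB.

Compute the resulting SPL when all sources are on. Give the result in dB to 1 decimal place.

Source at 3.9 m: Lp = 104.3 − 20·log₁₀(3.9) − 11 = 81.5 dB.
Σ 10^(Lᵢ/10) = 3.317e+09.
L_total = 10·log₁₀(3.317e+09) = 95.2 dB.

95.2 dB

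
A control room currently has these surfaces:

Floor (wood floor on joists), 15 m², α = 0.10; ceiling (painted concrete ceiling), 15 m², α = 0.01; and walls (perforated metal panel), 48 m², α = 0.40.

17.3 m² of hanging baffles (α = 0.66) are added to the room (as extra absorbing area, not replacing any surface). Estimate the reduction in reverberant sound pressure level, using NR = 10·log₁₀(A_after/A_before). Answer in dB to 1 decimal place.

Equivalent absorption area: A_before = 15*0.10 + 15*0.01 + 48*0.40 = 20.850 m².
Added absorption = 17.3 × 0.66 = 11.418 sabins.
New total A_after = 32.268 sabins.
NR = 10·log₁₀(32.268/20.850) = 1.9 dB.

1.9 dB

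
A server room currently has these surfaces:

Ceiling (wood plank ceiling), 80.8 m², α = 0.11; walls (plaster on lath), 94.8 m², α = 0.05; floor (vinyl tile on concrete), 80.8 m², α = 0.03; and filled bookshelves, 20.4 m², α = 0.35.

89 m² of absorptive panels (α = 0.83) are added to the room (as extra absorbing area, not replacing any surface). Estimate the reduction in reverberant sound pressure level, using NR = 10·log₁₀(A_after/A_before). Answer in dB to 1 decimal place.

A_before = Σ Sᵢαᵢ = 80.8*0.11 + 94.8*0.05 + 80.8*0.03 + 20.4*0.35 = 23.192 sabins.
Treatment contributes 89·0.83 = 73.870 sabins.
New total A_after = 97.062 sabins.
NR = 10·log₁₀(97.062/23.192) = 6.2 dB.

6.2 dB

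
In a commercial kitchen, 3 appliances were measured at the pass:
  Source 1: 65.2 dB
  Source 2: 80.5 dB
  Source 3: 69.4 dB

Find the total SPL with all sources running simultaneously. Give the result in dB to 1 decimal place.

Converting to relative power and adding: 10^(65.2/10) + 10^(80.5/10) + 10^(69.4/10) = 1.242e+08.
Combined level = 10 log₁₀(1.242e+08) = 80.9 dB.

80.9 dB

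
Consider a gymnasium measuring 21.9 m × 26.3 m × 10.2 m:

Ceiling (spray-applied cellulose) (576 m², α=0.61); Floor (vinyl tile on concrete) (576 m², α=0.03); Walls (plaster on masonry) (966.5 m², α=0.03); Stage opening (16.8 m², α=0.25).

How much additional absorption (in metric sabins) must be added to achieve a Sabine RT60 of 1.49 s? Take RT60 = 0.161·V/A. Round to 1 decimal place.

Summing Sᵢαᵢ: 351.360 + 17.280 + 28.995 + 4.200 → A₁ = 401.835 sabins.
V = 5874.894 m³. Required absorption A₂ = 0.161 × 5874.894 / 1.49 = 634.804 sabins.
ΔA = A₂ − A₁ = 634.804 − 401.835 = 233.0 sabins.

233.0 sabins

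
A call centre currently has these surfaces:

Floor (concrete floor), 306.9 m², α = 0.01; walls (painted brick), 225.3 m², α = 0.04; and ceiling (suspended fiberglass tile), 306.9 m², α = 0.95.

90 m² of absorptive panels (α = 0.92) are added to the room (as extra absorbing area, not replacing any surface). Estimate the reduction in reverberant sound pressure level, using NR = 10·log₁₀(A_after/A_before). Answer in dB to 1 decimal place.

A_before = Σ Sᵢαᵢ = 306.9*0.01 + 225.3*0.04 + 306.9*0.95 = 303.636 sabins.
Treatment contributes 90·0.92 = 82.800 sabins.
A_after = 303.636 + 82.800 = 386.436 sabins.
Reduction = 10 log₁₀(A_after/A_before) = 10 log₁₀(1.2727) = 1.0 dB.

1.0 dB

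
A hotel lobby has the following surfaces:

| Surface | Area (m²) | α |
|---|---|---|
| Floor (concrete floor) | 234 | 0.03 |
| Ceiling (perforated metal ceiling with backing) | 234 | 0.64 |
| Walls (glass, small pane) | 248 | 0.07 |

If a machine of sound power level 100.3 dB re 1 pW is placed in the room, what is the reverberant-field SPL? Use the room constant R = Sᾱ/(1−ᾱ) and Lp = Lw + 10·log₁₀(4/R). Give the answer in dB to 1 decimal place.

82.7 dB

A = 174.140 sabins; S = 716.0 m².
ᾱ = 0.2432, so room constant R = A/(1−ᾱ) = 230.100 m².
Lp = 100.3 + 10·log₁₀(4/230.100) = 100.3 + (-17.60) = 82.7 dB.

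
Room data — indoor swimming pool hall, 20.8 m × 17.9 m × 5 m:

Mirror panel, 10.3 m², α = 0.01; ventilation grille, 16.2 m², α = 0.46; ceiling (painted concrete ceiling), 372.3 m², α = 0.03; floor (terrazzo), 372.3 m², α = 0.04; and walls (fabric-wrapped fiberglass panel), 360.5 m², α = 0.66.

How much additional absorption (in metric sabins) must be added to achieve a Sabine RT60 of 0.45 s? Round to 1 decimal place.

394.5 sabins

Summing Sᵢαᵢ: 0.103 + 7.452 + 11.169 + 14.892 + 237.930 → A₁ = 271.546 sabins.
For T = 0.45 s, need A₂ = 0.161·V/T = 0.161·1861.6/0.45 = 666.039 sabins.
Additional absorption ΔA = 666.039 − 271.546 = 394.5 sabins.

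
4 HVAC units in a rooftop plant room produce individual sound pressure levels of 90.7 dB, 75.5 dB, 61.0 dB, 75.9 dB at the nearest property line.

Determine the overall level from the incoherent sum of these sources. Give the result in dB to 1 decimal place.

Sum in the linear (power) domain: Σ 10^(Lᵢ/10) = 10^(90.7/10) + 10^(75.5/10) + 10^(61.0/10) + 10^(75.9/10) = 1.251e+09.
L_total = 10·log₁₀(1.251e+09) = 91.0 dB.

91.0 dB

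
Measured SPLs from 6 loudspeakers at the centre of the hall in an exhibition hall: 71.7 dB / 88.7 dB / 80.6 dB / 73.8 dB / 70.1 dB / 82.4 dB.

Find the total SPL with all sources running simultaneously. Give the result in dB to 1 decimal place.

90.3 dB

Converting to relative power and adding: 10^(71.7/10) + 10^(88.7/10) + 10^(80.6/10) + 10^(73.8/10) + 10^(70.1/10) + 10^(82.4/10) = 1.079e+09.
Back to dB: 10·log₁₀ Σ = 90.3 dB.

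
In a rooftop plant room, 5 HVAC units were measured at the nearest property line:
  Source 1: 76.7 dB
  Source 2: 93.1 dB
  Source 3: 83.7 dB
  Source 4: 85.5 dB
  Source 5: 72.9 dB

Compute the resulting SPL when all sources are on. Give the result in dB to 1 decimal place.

94.3 dB

Converting to relative power and adding: 10^(76.7/10) + 10^(93.1/10) + 10^(83.7/10) + 10^(85.5/10) + 10^(72.9/10) = 2.697e+09.
L_total = 10·log₁₀(2.697e+09) = 94.3 dB.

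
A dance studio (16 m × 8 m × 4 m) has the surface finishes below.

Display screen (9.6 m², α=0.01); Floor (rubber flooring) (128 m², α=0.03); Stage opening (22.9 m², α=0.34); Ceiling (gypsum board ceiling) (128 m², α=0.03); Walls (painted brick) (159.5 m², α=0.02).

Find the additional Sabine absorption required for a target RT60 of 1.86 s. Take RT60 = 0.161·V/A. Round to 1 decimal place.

A₁ = Σ Sᵢαᵢ = 9.6×0.01 + 128×0.03 + 22.9×0.34 + 128×0.03 + 159.5×0.02 = 18.752 sabins.
V = 512 m³. Required absorption A₂ = 0.161 × 512 / 1.86 = 44.318 sabins.
Shortfall: 44.318 − 18.752 = 25.6 sabins.

25.6 sabins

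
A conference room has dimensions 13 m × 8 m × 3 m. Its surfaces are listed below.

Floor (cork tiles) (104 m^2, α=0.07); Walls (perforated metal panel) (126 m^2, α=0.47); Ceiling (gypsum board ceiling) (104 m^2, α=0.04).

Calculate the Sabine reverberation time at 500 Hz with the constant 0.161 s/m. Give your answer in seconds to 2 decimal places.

0.71 seconds

Equivalent absorption area: A = 104×0.07 + 126×0.47 + 104×0.04 = 70.660 m^2.
Volume V = 13 × 8 × 3 = 312 m³.
T = 0.161 V/A = 0.161·312/70.660 = 0.71 s.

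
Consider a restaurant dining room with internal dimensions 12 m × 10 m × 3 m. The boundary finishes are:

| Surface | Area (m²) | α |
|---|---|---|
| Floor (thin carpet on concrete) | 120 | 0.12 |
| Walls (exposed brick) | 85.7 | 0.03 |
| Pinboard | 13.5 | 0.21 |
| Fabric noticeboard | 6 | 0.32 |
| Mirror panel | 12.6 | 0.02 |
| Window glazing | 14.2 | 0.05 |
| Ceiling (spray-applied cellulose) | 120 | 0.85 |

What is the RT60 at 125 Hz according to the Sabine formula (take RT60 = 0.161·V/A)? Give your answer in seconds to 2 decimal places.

Total absorption A = 120×0.12 + 85.7×0.03 + 13.5×0.21 + 6×0.32 + 12.6×0.02 + 14.2×0.05 + 120×0.85
  = 14.400 + 2.571 + 2.835 + 1.920 + 0.252 + 0.710 + 102.000 = 124.688 m² sabins.
V = 12·10·3 = 360 m³.
RT60 = 0.161 · V / A = 0.161 × 360 / 124.688 = 0.46 s.

0.46 s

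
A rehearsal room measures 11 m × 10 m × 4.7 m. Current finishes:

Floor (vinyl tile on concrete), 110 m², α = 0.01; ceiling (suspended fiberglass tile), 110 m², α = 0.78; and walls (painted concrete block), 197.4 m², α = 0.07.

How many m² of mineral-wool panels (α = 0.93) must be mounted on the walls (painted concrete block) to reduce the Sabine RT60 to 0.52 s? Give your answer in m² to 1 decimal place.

69.0

Total absorption A₁ = 110*0.01 + 110*0.78 + 197.4*0.07
  = 1.100 + 85.800 + 13.818 = 100.718 m² sabins.
Required A₂ = 0.161·517/0.52 = 160.071 sabins.
ΔA needed = 160.071 − 100.718 = 59.353 sabins.
Each m² of panel replacing the walls (painted concrete block) adds (0.93 − 0.07) = 0.86 sabins.
Area = ΔA/Δα = 59.353/0.86 = 69.0 m².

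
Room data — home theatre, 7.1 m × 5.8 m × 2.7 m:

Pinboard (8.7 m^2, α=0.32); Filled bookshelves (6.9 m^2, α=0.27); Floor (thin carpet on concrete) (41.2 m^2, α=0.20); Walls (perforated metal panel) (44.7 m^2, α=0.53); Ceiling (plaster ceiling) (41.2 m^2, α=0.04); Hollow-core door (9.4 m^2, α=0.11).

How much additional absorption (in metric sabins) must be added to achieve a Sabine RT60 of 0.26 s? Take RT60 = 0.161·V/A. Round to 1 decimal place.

Summing Sᵢαᵢ: 2.784 + 1.863 + 8.240 + 23.691 + 1.648 + 1.034 → A₁ = 39.260 sabins.
For T = 0.26 s, need A₂ = 0.161·V/T = 0.161·111.186/0.26 = 68.850 sabins.
Additional absorption ΔA = 68.850 − 39.260 = 29.6 sabins.

29.6 sabins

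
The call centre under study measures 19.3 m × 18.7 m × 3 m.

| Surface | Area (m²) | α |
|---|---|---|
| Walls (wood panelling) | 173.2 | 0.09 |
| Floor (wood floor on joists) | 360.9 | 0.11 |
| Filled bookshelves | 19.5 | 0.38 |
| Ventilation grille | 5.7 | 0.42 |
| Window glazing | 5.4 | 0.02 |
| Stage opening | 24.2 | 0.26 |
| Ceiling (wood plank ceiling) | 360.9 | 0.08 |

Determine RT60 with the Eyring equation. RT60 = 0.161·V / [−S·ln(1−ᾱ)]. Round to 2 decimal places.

Total surface area S = 173.2 + 360.9 + 19.5 + 5.7 + 5.4 + 24.2 + 360.9 = 949.8 m².
Σ(Sᵢαᵢ) = 173.2·0.09 + 360.9·0.11 + 19.5·0.38 + 5.7·0.42 + 5.4·0.02 + 24.2·0.26 + 360.9·0.08 = 100.363.
ᾱ = 100.363 / 949.8 = 0.1057.
−S·ln(1−ᾱ) = −949.8 × ln(1 − 0.1057) = 106.106.
V = 19.3 × 18.7 × 3 = 1082.73 m³.
T = 0.161·V/[−S·ln(1−ᾱ)] = 0.161·1082.73/106.106 = 1.64 s.

1.64 s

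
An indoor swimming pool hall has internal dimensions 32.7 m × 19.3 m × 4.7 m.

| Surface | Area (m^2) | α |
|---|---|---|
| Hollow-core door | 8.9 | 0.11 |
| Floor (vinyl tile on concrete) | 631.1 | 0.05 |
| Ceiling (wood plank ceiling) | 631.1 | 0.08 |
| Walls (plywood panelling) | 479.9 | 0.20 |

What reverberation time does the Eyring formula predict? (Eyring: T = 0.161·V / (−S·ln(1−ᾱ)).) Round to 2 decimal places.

2.53 seconds

S = Σ Sᵢ = 1751.0 m^2.
Absorption A = 8.9×0.11 + 631.1×0.05 + 631.1×0.08 + 479.9×0.20 = 179.002 sabins.
Mean coefficient ᾱ = A/S = 0.1022.
Eyring denominator: −S ln(1−ᾱ) = 188.772.
V = 32.7 × 19.3 × 4.7 = 2966.217 m³.
T = 0.161·V/[−S·ln(1−ᾱ)] = 0.161·2966.217/188.772 = 2.53 s.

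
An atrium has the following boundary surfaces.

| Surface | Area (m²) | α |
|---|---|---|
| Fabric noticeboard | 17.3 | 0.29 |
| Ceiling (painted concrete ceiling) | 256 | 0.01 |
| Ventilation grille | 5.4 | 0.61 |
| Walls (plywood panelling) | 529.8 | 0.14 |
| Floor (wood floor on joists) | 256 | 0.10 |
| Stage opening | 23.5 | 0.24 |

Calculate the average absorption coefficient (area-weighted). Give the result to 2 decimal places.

Total surface area S = 1088.0 m².
Σ(Sᵢαᵢ) = 17.3·0.29 + 256·0.01 + 5.4·0.61 + 529.8·0.14 + 256·0.10 + 23.5·0.24 = 116.283.
ᾱ = 116.283 / 1088.0 = 0.11.

0.11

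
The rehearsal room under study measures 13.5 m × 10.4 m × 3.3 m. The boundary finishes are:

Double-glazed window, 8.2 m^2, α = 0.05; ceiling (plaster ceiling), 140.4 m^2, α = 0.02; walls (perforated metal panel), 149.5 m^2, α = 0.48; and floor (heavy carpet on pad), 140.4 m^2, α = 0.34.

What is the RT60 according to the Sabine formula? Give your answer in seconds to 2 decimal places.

0.61 s

Summing Sᵢαᵢ: 0.410 + 2.808 + 71.760 + 47.736 → A = 122.714 sabins.
Room volume: 463.32 m³.
T = 0.161 V/A = 0.161·463.32/122.714 = 0.61 s.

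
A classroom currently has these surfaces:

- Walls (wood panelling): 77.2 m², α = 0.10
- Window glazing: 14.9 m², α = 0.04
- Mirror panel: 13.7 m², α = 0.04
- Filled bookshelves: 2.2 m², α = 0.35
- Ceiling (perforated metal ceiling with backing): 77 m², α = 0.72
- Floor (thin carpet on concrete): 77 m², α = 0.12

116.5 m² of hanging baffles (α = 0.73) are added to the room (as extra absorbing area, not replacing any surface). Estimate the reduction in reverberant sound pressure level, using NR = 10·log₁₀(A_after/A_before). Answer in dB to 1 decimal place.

3.3 dB

A_before = Σ Sᵢαᵢ = 77.2×0.10 + 14.9×0.04 + 13.7×0.04 + 2.2×0.35 + 77×0.72 + 77×0.12 = 74.314 sabins.
Added absorption = 116.5 × 0.73 = 85.045 sabins.
A_after = 74.314 + 85.045 = 159.359 sabins.
Reduction = 10 log₁₀(A_after/A_before) = 10 log₁₀(2.1444) = 3.3 dB.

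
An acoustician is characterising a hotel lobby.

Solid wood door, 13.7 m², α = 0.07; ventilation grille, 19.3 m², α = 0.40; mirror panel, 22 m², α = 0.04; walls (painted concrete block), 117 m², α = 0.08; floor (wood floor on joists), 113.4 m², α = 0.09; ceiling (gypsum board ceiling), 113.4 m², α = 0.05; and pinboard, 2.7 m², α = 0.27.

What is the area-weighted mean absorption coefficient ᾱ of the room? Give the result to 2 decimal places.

0.09

S = Σ Sᵢ = 13.7 + 19.3 + 22 + 117 + 113.4 + 113.4 + 2.7 = 401.5 m².
Σ(Sᵢαᵢ) = 13.7×0.07 + 19.3×0.40 + 22×0.04 + 117×0.08 + 113.4×0.09 + 113.4×0.05 + 2.7×0.27 = 35.524.
ᾱ = A/S = 0.09.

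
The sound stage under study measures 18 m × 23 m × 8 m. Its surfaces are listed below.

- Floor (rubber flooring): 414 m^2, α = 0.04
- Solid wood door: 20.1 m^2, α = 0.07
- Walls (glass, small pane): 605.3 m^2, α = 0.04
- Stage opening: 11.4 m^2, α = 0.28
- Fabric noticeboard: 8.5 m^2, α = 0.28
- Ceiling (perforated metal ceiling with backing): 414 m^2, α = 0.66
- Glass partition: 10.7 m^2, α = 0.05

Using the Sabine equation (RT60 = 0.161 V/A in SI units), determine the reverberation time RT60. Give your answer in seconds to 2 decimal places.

1.66 s

Equivalent absorption area: A = 414*0.04 + 20.1*0.07 + 605.3*0.04 + 11.4*0.28 + 8.5*0.28 + 414*0.66 + 10.7*0.05 = 321.526 m^2.
V = 18·23·8 = 3312 m³.
T = 0.161 V/A = 0.161·3312/321.526 = 1.66 s.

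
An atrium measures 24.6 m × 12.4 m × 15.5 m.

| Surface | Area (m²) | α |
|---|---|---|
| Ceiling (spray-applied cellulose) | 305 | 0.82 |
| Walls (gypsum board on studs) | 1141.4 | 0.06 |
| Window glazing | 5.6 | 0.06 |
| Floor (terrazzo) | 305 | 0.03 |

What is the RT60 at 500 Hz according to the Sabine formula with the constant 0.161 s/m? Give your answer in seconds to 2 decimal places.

2.32 s

Summing Sᵢαᵢ: 250.100 + 68.484 + 0.336 + 9.150 → A = 328.070 sabins.
V = 24.6·12.4·15.5 = 4728.12 m³.
RT60 = 0.161 · V / A = 0.161 × 4728.12 / 328.070 = 2.32 s.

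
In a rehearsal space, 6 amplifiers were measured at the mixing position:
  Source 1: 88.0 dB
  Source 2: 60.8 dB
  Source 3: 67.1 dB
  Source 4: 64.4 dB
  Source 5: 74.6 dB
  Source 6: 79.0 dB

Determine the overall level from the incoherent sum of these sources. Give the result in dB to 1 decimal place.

Σ 10^(Lᵢ/10) = 7.483e+08.
L_total = 10·log₁₀(7.483e+08) = 88.7 dB.

88.7 dB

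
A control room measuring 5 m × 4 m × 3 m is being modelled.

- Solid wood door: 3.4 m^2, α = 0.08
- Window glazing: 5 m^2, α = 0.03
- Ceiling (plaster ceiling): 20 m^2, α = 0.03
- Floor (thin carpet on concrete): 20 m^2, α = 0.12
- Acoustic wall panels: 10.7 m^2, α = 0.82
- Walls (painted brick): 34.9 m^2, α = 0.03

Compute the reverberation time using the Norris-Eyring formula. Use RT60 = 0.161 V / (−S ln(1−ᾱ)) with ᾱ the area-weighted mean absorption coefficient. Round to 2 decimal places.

S = Σ Sᵢ = 94.0 m^2.
Absorption A = 3.4·0.08 + 5·0.03 + 20·0.03 + 20·0.12 + 10.7·0.82 + 34.9·0.03 = 13.243 sabins.
ᾱ = 13.243 / 94.0 = 0.1409.
−S·ln(1−ᾱ) = −94.0 × ln(1 − 0.1409) = 14.276.
V = 5 × 4 × 3 = 60 m³.
RT60 = 0.161 × 60 / 14.276 = 0.68 s.

0.68 s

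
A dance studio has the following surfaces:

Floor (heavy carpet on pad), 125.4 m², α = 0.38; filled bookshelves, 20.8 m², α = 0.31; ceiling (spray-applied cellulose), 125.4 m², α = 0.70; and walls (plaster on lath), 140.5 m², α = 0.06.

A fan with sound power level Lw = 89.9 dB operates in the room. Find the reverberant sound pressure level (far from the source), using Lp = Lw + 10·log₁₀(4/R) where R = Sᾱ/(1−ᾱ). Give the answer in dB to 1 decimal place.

72.2 dB

Σ(Sᵢαᵢ) = 125.4·0.38 + 20.8·0.31 + 125.4·0.70 + 140.5·0.06 = 150.310; total area S = 412.1 m².
ᾱ = 150.310/412.1 = 0.3647; R = Sᾱ/(1−ᾱ) = 150.310/(1−0.3647) = 236.597 m².
Lp = Lw + 10 log₁₀(4/R) = 89.9 -17.72 = 72.2 dB.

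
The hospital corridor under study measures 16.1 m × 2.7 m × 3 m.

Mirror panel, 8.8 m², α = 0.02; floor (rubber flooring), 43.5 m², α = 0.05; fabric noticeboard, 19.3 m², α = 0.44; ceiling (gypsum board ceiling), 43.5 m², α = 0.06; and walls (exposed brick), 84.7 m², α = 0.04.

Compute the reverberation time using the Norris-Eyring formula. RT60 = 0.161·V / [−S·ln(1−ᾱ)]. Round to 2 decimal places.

S = Σ Sᵢ = 199.8 m².
Absorption A = 8.8·0.02 + 43.5·0.05 + 19.3·0.44 + 43.5·0.06 + 84.7·0.04 = 16.841 sabins.
Mean coefficient ᾱ = A/S = 0.0843.
Eyring denominator: −S ln(1−ᾱ) = 17.596.
V = 16.1 × 2.7 × 3 = 130.41 m³.
RT60 = 0.161 × 130.41 / 17.596 = 1.19 s.

1.19 s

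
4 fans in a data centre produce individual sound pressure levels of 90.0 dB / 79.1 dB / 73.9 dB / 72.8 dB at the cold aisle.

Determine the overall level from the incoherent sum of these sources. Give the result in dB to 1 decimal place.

Sum in the linear (power) domain: Σ 10^(Lᵢ/10) = 10^(90.0/10) + 10^(79.1/10) + 10^(73.9/10) + 10^(72.8/10) = 1.125e+09.
L_total = 10·log₁₀(1.125e+09) = 90.5 dB.

90.5 dB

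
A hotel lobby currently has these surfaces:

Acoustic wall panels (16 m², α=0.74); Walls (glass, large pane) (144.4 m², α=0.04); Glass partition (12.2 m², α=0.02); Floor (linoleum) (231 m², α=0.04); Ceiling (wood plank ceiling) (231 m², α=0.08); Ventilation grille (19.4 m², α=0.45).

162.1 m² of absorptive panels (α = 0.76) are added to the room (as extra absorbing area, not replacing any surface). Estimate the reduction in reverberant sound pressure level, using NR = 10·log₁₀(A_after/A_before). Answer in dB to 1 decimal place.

5.1 dB

A_before = Σ Sᵢαᵢ = 16×0.74 + 144.4×0.04 + 12.2×0.02 + 231×0.04 + 231×0.08 + 19.4×0.45 = 54.310 sabins.
Added absorption = 162.1 × 0.76 = 123.196 sabins.
A_after = 54.310 + 123.196 = 177.506 sabins.
Reduction = 10 log₁₀(A_after/A_before) = 10 log₁₀(3.2684) = 5.1 dB.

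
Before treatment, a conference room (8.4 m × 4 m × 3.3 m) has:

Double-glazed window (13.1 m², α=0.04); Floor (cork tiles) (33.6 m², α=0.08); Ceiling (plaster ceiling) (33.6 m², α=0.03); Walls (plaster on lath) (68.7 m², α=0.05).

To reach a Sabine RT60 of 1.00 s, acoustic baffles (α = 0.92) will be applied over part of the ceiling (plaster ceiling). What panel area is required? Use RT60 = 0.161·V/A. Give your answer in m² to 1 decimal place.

11.5

Summing Sᵢαᵢ: 0.524 + 2.688 + 1.008 + 3.435 → A₁ = 7.655 sabins.
V = 110.88 m³. Target absorption A₂ = 0.161 × 110.88 / 1.00 = 17.852 sabins.
Absorption to add: 17.852 − 7.655 = 10.197 sabins.
Net gain per m²: Δα = 0.92 − 0.03 = 0.89.
Area = ΔA/Δα = 10.197/0.89 = 11.5 m².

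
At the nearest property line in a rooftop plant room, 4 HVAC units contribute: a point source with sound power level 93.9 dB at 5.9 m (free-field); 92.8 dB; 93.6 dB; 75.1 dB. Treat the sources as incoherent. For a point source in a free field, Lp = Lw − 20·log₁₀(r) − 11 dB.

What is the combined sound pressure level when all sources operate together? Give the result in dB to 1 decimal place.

Source at 5.9 m: Lp = 93.9 − 20·log₁₀(5.9) − 11 = 67.5 dB.
Sum in the linear (power) domain: Σ 10^(Lᵢ/10) = 10^(67.5/10) + 10^(92.8/10) + 10^(93.6/10) + 10^(75.1/10) = 4.234e+09.
Back to dB: 10·log₁₀ Σ = 96.3 dB.

96.3 dB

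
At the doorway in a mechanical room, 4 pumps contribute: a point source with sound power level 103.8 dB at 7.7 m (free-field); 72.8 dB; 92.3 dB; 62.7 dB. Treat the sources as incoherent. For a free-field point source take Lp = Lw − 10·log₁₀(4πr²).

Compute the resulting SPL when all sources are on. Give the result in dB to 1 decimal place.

92.4 dB

Source at 7.7 m: Lp = 103.8 − 10·log₁₀(4π·7.7²) = 103.8 − 10·log₁₀(745.060) = 75.1 dB.
Converting to relative power and adding: 10^(75.1/10) + 10^(72.8/10) + 10^(92.3/10) + 10^(62.7/10) = 1.752e+09.
Combined level = 10 log₁₀(1.752e+09) = 92.4 dB.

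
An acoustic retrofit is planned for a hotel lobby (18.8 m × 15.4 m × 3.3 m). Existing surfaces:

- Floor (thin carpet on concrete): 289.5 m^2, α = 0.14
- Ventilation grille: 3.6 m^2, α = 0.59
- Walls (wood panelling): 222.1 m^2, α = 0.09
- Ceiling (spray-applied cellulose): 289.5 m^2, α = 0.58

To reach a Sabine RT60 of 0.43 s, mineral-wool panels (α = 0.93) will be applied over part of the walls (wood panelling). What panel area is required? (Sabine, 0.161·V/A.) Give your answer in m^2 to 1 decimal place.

151.4

Total absorption A₁ = 289.5*0.14 + 3.6*0.59 + 222.1*0.09 + 289.5*0.58
  = 40.530 + 2.124 + 19.989 + 167.910 = 230.553 m^2 sabins.
V = 955.416 m³. Target absorption A₂ = 0.161 × 955.416 / 0.43 = 357.726 sabins.
Absorption to add: 357.726 − 230.553 = 127.173 sabins.
Net gain per m^2: Δα = 0.93 − 0.09 = 0.84.
Area = ΔA/Δα = 127.173/0.84 = 151.4 m^2.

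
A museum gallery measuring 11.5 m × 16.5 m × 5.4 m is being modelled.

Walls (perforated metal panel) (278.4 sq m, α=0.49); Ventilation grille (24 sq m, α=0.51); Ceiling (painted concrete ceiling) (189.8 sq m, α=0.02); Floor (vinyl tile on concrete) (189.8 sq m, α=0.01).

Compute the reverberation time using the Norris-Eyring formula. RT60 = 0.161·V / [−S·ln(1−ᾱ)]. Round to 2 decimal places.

S = Σ Sᵢ = 682.0 sq m.
Absorption A = 278.4·0.49 + 24·0.51 + 189.8·0.02 + 189.8·0.01 = 154.350 sabins.
Mean coefficient ᾱ = A/S = 0.2263.
Eyring denominator: −S ln(1−ᾱ) = 174.981.
V = 11.5 × 16.5 × 5.4 = 1024.65 m³.
RT60 = 0.161 × 1024.65 / 174.981 = 0.94 s.

0.94 s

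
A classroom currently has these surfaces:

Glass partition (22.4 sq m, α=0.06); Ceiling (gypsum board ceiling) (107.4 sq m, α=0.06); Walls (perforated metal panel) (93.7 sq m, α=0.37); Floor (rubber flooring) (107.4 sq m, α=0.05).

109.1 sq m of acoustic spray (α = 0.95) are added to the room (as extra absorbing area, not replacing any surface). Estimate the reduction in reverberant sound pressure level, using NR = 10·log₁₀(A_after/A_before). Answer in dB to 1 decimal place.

Equivalent absorption area: A_before = 22.4×0.06 + 107.4×0.06 + 93.7×0.37 + 107.4×0.05 = 47.827 sq m.
Treatment contributes 109.1·0.95 = 103.645 sabins.
New total A_after = 151.472 sabins.
Reduction = 10 log₁₀(A_after/A_before) = 10 log₁₀(3.1671) = 5.0 dB.

5.0 dB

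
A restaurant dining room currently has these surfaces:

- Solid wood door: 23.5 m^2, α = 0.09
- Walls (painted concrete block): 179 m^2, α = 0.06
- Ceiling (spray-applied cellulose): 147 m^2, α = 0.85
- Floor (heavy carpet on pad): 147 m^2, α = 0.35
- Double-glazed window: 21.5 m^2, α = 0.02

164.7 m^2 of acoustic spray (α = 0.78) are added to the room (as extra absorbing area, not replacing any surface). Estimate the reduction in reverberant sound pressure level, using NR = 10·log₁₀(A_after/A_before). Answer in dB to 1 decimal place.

A_before = Σ Sᵢαᵢ = 23.5*0.09 + 179*0.06 + 147*0.85 + 147*0.35 + 21.5*0.02 = 189.685 sabins.
Treatment contributes 164.7·0.78 = 128.466 sabins.
New total A_after = 318.151 sabins.
NR = 10·log₁₀(318.151/189.685) = 2.2 dB.

2.2 dB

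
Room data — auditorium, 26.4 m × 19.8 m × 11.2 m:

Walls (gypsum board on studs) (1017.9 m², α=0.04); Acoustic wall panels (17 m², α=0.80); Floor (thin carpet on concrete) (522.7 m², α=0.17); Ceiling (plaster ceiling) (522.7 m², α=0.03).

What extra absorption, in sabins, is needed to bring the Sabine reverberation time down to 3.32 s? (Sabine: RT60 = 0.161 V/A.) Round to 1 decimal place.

125.1 sabins

Total absorption A₁ = 1017.9×0.04 + 17×0.80 + 522.7×0.17 + 522.7×0.03
  = 40.716 + 13.600 + 88.859 + 15.681 = 158.856 m² sabins.
V = 5854.464 m³. Required absorption A₂ = 0.161 × 5854.464 / 3.32 = 283.906 sabins.
Additional absorption ΔA = 283.906 − 158.856 = 125.1 sabins.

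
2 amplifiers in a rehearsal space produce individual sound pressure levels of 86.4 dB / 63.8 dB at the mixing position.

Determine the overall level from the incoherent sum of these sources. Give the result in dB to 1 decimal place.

86.4 dB

Σ 10^(Lᵢ/10) = 4.389e+08.
L_total = 10·log₁₀(4.389e+08) = 86.4 dB.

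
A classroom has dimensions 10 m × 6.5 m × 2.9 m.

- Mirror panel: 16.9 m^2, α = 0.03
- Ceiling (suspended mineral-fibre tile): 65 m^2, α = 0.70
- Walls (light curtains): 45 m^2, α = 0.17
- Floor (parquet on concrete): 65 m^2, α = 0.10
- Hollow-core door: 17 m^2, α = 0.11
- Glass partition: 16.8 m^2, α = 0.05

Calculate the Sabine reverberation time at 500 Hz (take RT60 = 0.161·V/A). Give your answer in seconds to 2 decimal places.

0.48 s

A = Σ Sᵢαᵢ = 16.9*0.03 + 65*0.70 + 45*0.17 + 65*0.10 + 17*0.11 + 16.8*0.05 = 62.867 sabins.
V = 10·6.5·2.9 = 188.5 m³.
RT60 = 0.161 · V / A = 0.161 × 188.5 / 62.867 = 0.48 s.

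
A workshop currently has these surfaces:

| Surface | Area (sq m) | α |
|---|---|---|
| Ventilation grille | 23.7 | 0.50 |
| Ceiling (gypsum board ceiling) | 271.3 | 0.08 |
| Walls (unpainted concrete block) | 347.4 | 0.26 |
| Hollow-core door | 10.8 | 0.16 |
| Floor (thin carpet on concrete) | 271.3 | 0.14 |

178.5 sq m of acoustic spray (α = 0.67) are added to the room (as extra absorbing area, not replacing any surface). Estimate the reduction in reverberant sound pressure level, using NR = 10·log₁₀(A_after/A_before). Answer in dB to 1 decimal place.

A_before = Σ Sᵢαᵢ = 23.7*0.50 + 271.3*0.08 + 347.4*0.26 + 10.8*0.16 + 271.3*0.14 = 163.588 sabins.
Added absorption = 178.5 × 0.67 = 119.595 sabins.
A_after = 163.588 + 119.595 = 283.183 sabins.
Reduction = 10 log₁₀(A_after/A_before) = 10 log₁₀(1.7311) = 2.4 dB.

2.4 dB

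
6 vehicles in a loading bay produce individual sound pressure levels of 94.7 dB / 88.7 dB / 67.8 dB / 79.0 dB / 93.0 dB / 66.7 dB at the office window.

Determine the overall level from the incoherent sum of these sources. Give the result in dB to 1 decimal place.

Sum in the linear (power) domain: Σ 10^(Lᵢ/10) = 10^(94.7/10) + 10^(88.7/10) + 10^(67.8/10) + 10^(79.0/10) + 10^(93.0/10) + 10^(66.7/10) = 5.778e+09.
L_total = 10·log₁₀(5.778e+09) = 97.6 dB.

97.6 dB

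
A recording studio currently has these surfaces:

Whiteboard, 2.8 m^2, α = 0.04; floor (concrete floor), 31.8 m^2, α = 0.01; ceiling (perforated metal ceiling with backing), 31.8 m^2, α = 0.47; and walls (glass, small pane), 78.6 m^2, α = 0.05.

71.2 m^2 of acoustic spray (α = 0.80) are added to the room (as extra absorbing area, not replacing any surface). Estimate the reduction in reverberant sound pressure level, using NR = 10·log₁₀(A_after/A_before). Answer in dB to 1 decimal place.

6.0 dB

Total absorption A_before = 2.8·0.04 + 31.8·0.01 + 31.8·0.47 + 78.6·0.05
  = 0.112 + 0.318 + 14.946 + 3.930 = 19.306 m^2 sabins.
Treatment contributes 71.2·0.80 = 56.960 sabins.
New total A_after = 76.266 sabins.
Reduction = 10 log₁₀(A_after/A_before) = 10 log₁₀(3.9504) = 6.0 dB.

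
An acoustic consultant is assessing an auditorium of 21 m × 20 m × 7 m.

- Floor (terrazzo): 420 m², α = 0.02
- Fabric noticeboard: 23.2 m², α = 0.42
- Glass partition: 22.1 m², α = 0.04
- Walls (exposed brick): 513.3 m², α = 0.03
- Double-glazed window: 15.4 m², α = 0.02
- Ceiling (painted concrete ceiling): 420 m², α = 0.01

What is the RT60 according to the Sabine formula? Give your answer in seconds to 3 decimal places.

Summing Sᵢαᵢ: 8.400 + 9.744 + 0.884 + 15.399 + 0.308 + 4.200 → A = 38.935 sabins.
Volume V = 21 × 20 × 7 = 2940 m³.
T = 0.161 V/A = 0.161·2940/38.935 = 12.157 s.

12.157 seconds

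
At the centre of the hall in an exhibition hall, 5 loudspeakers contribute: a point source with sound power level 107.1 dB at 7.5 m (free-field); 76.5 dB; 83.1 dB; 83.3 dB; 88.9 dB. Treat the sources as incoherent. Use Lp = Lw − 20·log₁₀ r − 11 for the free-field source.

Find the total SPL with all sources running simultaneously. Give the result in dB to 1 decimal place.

Source at 7.5 m: Lp = 107.1 − 20·log₁₀(7.5) − 11 = 78.6 dB.
Converting to relative power and adding: 10^(78.6/10) + 10^(76.5/10) + 10^(83.1/10) + 10^(83.3/10) + 10^(88.9/10) = 1.311e+09.
Combined level = 10 log₁₀(1.311e+09) = 91.2 dB.

91.2 dB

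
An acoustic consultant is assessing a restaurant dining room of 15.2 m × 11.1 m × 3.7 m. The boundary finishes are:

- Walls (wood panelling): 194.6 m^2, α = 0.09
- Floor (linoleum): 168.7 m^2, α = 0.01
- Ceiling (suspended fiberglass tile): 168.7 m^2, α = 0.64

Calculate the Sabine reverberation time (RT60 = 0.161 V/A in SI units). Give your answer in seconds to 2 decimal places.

Equivalent absorption area: A = 194.6·0.09 + 168.7·0.01 + 168.7·0.64 = 127.169 m^2.
Volume V = 15.2 × 11.1 × 3.7 = 624.264 m³.
T = 0.161 V/A = 0.161·624.264/127.169 = 0.79 s.

0.79 s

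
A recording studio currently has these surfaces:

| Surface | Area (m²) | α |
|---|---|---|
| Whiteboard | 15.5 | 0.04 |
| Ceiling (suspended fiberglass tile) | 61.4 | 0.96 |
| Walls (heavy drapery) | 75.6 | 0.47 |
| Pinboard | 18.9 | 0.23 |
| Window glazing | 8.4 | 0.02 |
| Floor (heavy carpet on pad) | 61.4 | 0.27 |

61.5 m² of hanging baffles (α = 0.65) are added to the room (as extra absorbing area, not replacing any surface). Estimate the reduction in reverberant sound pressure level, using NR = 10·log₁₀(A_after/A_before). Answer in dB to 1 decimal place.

1.3 dB

A_before = Σ Sᵢαᵢ = 15.5×0.04 + 61.4×0.96 + 75.6×0.47 + 18.9×0.23 + 8.4×0.02 + 61.4×0.27 = 116.189 sabins.
Added absorption = 61.5 × 0.65 = 39.975 sabins.
A_after = 116.189 + 39.975 = 156.164 sabins.
Reduction = 10 log₁₀(A_after/A_before) = 10 log₁₀(1.3441) = 1.3 dB.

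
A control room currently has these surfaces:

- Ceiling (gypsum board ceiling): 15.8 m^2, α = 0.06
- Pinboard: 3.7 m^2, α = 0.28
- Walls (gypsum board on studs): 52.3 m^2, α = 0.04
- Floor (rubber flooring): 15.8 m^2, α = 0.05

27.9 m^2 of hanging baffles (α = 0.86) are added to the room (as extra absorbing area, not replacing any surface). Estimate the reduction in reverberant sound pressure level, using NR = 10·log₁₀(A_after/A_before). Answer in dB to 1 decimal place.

Summing Sᵢαᵢ: 0.948 + 1.036 + 2.092 + 0.790 → A_before = 4.866 sabins.
Treatment contributes 27.9·0.86 = 23.994 sabins.
New total A_after = 28.860 sabins.
Reduction = 10 log₁₀(A_after/A_before) = 10 log₁₀(5.9309) = 7.7 dB.

7.7 dB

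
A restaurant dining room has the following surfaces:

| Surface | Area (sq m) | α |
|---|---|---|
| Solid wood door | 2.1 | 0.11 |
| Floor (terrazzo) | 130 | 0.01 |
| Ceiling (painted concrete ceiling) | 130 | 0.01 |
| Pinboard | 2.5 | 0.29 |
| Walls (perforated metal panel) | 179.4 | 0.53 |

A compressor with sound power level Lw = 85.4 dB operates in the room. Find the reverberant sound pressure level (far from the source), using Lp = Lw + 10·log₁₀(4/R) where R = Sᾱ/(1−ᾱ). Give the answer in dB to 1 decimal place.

A = 98.638 sabins; S = 444.0 sq m.
ᾱ = 0.2222, so room constant R = A/(1−ᾱ) = 126.817 sq m.
Lp = Lw + 10 log₁₀(4/R) = 85.4 -15.01 = 70.4 dB.

70.4 dB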